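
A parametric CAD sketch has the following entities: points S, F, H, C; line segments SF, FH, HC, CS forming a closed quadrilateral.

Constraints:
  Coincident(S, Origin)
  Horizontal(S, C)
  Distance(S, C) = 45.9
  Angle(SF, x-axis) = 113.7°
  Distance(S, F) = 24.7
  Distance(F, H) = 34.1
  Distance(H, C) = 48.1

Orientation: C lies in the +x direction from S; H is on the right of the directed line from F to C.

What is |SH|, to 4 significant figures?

10.37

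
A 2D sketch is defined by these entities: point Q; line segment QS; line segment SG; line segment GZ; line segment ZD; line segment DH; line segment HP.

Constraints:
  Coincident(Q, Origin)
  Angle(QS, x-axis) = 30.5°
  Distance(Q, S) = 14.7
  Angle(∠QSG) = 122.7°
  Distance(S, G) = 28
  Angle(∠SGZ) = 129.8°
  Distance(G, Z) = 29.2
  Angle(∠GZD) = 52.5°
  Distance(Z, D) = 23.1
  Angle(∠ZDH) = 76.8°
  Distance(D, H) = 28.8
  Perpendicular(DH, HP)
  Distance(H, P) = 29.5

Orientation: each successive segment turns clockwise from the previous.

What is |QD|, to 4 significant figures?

33.41

Q is at the origin; QS runs at 30.5° with length 14.7, so S = (12.67, 7.461). ∠QSG = 122.7° gives SG at -26.80° from the x-axis; with |SG| = 28.0, G = (37.66, -5.164). ∠SGZ = 129.8° gives GZ at -77.00° from the x-axis; with |GZ| = 29.2, Z = (44.23, -33.62). ∠GZD = 52.5° gives ZD at 155.5° from the x-axis; with |ZD| = 23.1, D = (23.21, -24.04). Then |QD| = |D − Q| = 33.41.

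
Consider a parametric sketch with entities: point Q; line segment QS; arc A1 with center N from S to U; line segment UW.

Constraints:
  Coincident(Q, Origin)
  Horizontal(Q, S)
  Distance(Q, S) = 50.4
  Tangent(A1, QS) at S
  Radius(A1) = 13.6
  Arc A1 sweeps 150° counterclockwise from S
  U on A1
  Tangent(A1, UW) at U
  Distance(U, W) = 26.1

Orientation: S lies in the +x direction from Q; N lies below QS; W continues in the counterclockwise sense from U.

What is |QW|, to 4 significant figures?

76.55

Q is at the origin; QS is horizontal with |QS| = 50.4 and S on the +x side, so S = (50.40, 0.000). Since A1 is tangent to QS there, NS ⟂ QS, so N = S + (0, -13.6) = (50.40, -13.60). On A1, S sits at bearing 90° from N; a 150° counterclockwise sweep puts U at bearing 240°, so U = N + 13.6·(cos 240°, sin 240°) = (43.60, -25.38). Since A1 is tangent to UW there, NU ⟂ UW, so UW runs along (−sin 240°, cos 240°); with |UW| = 26.1, W = (66.20, -38.43). Then |QW| = |W − Q| = 76.55.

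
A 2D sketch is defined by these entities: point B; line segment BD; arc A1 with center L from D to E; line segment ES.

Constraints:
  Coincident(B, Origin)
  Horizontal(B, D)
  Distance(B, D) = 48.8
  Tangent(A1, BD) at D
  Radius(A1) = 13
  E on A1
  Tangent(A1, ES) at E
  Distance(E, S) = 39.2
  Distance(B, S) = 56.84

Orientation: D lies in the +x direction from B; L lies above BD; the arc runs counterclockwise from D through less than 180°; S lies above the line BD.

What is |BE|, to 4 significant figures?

61.85

B is at the origin; BD is horizontal with |BD| = 48.8 and D on the +x side, so D = (48.80, 0.000). Tangency of A1 to BD means the radius LD is perpendicular to BD, so L = D + (0, 13) = (48.80, 13.00). Since LE ⟂ ES (tangency), |LS| = √(13.0² + 39.2²) = 41.30 regardless of where E sits on A1. So S lies on both circle(B, 56.84) and circle(L, 41.30); the above-BD intersection is S = (28.69, 49.07). E is the foot of the tangent from S: E = (57.58, 22.58).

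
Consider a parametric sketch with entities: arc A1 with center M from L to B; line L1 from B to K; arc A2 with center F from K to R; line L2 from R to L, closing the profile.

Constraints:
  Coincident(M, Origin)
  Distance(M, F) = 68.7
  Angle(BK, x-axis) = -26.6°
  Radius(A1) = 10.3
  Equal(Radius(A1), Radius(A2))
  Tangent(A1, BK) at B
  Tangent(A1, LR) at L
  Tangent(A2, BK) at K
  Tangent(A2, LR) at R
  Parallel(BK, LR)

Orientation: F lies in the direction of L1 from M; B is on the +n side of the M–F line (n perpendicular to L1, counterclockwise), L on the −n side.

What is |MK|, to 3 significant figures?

69.5

Tangency of A1 to both parallel lines with radius 10.3 puts B and L at M ± 10.3·n: B = (4.61, 9.21), L = (-4.61, -9.21). Equal radii place K and R the same way about F: K = F + 10.3·n = (66.0, -21.6), R = F − 10.3·n = (56.8, -40.0). Then |MK| = |K − M| = 69.5.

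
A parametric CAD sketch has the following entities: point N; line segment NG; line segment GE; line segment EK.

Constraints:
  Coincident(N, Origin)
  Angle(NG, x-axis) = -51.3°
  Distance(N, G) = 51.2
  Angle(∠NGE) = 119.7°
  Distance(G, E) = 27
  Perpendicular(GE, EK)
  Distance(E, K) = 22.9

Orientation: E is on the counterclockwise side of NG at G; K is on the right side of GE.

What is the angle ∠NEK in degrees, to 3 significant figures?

130°

N is at the origin; NG runs at -51.3° with length 51.2, so G = 51.2·(cos -51.3°, sin -51.3°) = (32.0, -40.0). ∠NGE = 119.7°, so GE runs at -51.3° + (180° − 119.7°) = 9.00° from the x-axis; with |GE| = 27.0, E = G + 27.0·(cos 9.00°, sin 9.00°) = (58.7, -35.7). GE is perpendicular to EK; with |EK| = 22.9 on the right of GE, K = E + 22.9·(0.156, -0.988) = (62.3, -58.4). Then cos ∠NEK = EN·EK / (|EN||EK|), giving 130°.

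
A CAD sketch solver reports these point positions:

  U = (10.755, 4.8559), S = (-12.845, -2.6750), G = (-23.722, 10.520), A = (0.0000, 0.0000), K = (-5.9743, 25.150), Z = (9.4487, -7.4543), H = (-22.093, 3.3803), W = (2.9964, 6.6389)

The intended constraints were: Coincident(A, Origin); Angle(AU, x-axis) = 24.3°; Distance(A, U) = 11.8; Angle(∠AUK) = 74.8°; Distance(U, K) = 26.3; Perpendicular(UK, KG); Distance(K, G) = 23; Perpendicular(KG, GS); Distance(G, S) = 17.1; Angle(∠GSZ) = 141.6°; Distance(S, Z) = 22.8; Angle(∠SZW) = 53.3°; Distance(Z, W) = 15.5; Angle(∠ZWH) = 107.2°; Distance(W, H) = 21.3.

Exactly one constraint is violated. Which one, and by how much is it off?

Distance(W, H) = 21.3 — off by 4.00.

A = (0.00, 0.00) ✓; AU at 24.30° ✓; |AU| = 11.80 ✓; ∠AUK = 74.80° ✓; |UK| = 26.30 ✓; ∠(UK, KG) = 90.00° ✓; |KG| = 23.00 ✓; ∠(KG, GS) = 90.00° ✓; |GS| = 17.10 ✓; ∠GSZ = 141.6° ✓; |SZ| = 22.80 ✓; ∠SZW = 53.30° ✓; |ZW| = 15.50 ✓; ∠ZWH = 107.2° ✓; |WH| = 25.30 ✗.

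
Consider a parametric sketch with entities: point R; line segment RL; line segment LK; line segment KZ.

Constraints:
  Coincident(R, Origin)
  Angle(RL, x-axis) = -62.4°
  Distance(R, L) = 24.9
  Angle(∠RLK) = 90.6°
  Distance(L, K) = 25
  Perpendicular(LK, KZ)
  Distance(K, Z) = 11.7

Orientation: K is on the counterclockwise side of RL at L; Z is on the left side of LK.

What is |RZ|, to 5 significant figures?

28.501

R is at the origin; RL runs at -62.4° with length 24.9, so L = 24.9·(cos -62.4°, sin -62.4°) = (11.536, -22.066). ∠RLK = 90.6°, so LK runs at -62.4° + (180° − 90.6°) = 27.000° from the x-axis; with |LK| = 25.0, K = L + 25.0·(cos 27.000°, sin 27.000°) = (33.811, -10.717). The perpendicularity gives KZ at right angles to LK; with |KZ| = 11.7 on the left of LK, Z = K + 11.7·(-0.45399, 0.89101) = (28.500, -0.29193). Then |RZ| = |Z − R| = 28.501.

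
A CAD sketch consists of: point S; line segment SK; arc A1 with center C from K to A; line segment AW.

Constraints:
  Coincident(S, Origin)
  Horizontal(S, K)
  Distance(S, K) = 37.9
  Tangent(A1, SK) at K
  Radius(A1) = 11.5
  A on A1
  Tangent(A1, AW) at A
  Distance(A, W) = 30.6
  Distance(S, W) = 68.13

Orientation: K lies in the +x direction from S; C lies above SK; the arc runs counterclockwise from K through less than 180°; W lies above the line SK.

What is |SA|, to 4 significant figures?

49.89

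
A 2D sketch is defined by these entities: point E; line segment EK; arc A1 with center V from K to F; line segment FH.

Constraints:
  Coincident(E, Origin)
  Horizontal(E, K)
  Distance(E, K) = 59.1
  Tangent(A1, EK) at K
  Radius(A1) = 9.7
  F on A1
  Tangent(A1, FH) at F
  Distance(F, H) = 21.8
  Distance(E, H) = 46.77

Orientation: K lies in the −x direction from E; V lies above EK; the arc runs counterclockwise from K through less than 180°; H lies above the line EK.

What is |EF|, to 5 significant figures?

50.854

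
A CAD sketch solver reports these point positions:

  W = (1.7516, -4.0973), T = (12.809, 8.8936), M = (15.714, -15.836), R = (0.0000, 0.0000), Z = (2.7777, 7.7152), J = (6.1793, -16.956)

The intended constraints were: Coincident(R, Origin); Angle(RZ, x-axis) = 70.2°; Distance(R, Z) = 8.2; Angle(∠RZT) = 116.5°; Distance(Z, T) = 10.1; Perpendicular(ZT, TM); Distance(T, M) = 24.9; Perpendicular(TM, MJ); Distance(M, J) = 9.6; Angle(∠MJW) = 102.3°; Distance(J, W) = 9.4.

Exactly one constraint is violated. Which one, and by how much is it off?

Distance(J, W) = 9.4 — off by 4.20.

R = (0.00, 0.00) ✓; RZ at 70.20° ✓; |RZ| = 8.200 ✓; ∠RZT = 116.5° ✓; |ZT| = 10.10 ✓; ∠(ZT, TM) = 90.00° ✓; |TM| = 24.90 ✓; ∠(TM, MJ) = 90.00° ✓; |MJ| = 9.600 ✓; ∠MJW = 102.3° ✓; |JW| = 13.60 ✗.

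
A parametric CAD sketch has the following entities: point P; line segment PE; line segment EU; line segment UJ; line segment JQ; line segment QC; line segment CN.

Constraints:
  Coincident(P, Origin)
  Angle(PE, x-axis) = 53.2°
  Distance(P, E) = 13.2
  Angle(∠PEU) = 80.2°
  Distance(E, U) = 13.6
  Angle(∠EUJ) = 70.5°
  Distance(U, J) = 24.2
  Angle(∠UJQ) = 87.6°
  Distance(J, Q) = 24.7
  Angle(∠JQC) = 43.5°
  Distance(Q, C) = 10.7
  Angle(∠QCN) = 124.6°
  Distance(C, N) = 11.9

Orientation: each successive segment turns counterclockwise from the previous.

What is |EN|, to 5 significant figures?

16.462

P is at the origin; PE runs at 53.2° with length 13.2, so E = (7.9071, 10.570). ∠PEU = 80.2° gives EU at 153.00° from the x-axis; with |EU| = 13.6, U = (-4.2106, 16.744). ∠EUJ = 70.5° gives UJ at -97.500° from the x-axis; with |UJ| = 24.2, J = (-7.3693, -7.2490). ∠UJQ = 87.6° gives JQ at -5.1000° from the x-axis; with |JQ| = 24.7, Q = (17.233, -9.4447). ∠JQC = 43.5° gives QC at 131.40° from the x-axis; with |QC| = 10.7, C = (10.157, -1.4185). ∠QCN = 124.6° gives CN at -173.20° from the x-axis; with |CN| = 11.9, N = (-1.6594, -2.8275). Then |EN| = |N − E| = 16.462.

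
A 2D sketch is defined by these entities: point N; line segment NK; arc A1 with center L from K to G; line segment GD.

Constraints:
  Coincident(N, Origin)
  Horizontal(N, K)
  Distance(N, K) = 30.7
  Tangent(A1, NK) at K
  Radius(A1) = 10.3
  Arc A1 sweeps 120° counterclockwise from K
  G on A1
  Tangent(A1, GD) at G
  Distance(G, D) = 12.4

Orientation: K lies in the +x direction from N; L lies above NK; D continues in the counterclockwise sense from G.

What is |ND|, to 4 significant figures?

42.46

N is at the origin; NK is horizontal with |NK| = 30.7 and K on the +x side, so K = (30.70, 0.000). The tangent condition forces LK to be normal to NK, so L = K + (0, 10.3) = (30.70, 10.30). On A1, K sits at bearing -90° from L; a 120° counterclockwise sweep puts G at bearing 30°, so G = L + 10.3·(cos 30°, sin 30°) = (39.62, 15.45). Since A1 is tangent to GD there, LG ⟂ GD, so GD runs along (−sin 30°, cos 30°); with |GD| = 12.4, D = (33.42, 26.19). Then |ND| = |D − N| = 42.46.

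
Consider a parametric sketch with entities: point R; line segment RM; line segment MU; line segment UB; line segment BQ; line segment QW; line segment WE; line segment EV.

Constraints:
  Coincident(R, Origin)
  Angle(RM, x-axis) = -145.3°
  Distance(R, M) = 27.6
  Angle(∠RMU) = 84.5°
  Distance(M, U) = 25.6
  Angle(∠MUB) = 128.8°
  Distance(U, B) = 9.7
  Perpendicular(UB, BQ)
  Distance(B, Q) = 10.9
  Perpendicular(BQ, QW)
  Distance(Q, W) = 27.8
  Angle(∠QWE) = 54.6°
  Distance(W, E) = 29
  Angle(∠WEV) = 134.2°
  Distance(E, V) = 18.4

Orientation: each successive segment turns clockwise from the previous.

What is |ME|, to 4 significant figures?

35.86

R is at the origin; RM runs at -145.3° with length 27.6, so M = (-22.69, -15.71). ∠RMU = 84.5° gives MU at 119.2° from the x-axis; with |MU| = 25.6, U = (-35.18, 6.635). ∠MUB = 128.8° gives UB at 68.00° from the x-axis; with |UB| = 9.7, B = (-31.55, 15.63). The perpendicularity gives BQ at right angles to UB, so BQ runs at -22.00°; with |BQ| = 10.9, Q = (-21.44, 11.55). BQ is perpendicular to QW, so QW runs at -112.0°; with |QW| = 27.8, W = (-31.85, -14.23). ∠QWE = 54.6° gives WE at 122.6° from the x-axis; with |WE| = 29.0, E = (-47.48, 10.20). Then |ME| = |E − M| = 35.86.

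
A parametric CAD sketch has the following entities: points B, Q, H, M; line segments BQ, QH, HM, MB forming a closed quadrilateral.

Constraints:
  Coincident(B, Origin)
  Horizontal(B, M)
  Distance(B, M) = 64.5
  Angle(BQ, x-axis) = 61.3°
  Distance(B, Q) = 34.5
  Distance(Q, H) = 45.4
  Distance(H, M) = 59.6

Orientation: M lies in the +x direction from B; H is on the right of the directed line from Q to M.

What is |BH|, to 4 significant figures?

15.49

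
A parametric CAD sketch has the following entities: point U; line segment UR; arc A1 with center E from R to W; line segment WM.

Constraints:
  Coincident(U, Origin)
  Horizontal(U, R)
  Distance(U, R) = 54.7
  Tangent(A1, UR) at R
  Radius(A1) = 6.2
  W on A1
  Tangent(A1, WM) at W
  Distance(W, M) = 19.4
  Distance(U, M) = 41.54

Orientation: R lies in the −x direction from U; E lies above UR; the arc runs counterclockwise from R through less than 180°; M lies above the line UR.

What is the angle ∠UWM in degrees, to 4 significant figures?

53.83°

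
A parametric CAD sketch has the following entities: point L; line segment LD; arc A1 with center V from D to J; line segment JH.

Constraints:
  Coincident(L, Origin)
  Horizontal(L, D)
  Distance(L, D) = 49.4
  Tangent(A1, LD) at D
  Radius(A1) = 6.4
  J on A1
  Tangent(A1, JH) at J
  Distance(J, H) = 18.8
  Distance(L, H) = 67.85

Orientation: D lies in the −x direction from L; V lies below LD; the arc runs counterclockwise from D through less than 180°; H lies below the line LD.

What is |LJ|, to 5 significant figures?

54.733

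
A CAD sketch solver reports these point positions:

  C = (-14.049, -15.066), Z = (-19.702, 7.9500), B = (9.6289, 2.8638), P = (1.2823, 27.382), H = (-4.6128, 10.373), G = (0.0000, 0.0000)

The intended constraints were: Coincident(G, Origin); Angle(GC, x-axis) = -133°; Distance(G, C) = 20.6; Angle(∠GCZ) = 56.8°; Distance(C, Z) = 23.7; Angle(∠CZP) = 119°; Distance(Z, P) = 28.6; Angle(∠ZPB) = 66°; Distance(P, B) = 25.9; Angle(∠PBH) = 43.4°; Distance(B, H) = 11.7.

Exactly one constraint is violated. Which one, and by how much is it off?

Distance(B, H) = 11.7 — off by 4.40.

G = (0.00, 0.00) ✓; GC at -133.0° ✓; |GC| = 20.60 ✓; ∠GCZ = 56.80° ✓; |CZ| = 23.70 ✓; ∠CZP = 119.0° ✓; |ZP| = 28.60 ✓; ∠ZPB = 66.00° ✓; |PB| = 25.90 ✓; ∠PBH = 43.40° ✓; |BH| = 16.10 ✗.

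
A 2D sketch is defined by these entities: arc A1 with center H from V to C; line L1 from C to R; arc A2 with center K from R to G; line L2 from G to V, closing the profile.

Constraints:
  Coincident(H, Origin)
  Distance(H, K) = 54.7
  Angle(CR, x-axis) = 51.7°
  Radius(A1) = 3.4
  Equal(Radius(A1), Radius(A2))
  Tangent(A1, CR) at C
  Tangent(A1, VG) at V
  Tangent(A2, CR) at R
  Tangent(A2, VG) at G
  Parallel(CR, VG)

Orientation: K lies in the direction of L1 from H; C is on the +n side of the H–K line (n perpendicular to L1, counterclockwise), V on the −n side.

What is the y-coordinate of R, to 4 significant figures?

45.03

Tangency of A1 to both parallel lines with radius 3.4 puts C and V at H ± 3.4·n: C = (-2.668, 2.107), V = (2.668, -2.107). Equal radii place R and G the same way about K: R = K + 3.4·n = (31.23, 45.03), G = K − 3.4·n = (36.57, 40.82). So R.y = 45.03.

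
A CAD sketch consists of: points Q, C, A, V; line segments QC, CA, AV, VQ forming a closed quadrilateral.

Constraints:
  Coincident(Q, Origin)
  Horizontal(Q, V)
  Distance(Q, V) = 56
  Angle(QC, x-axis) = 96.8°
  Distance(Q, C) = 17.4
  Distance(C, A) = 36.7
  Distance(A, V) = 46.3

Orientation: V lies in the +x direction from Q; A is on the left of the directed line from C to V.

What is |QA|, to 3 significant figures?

47.1

Q is at the origin; QV is horizontal with |QV| = 56.0 and V in +x, so V = (56.0, 0). QC runs at 96.8° with |QC| = 17.4, so C = (-2.06, 17.3). A is determined by |CA| = 36.7 and |AV| = 46.3 together: it lies at the intersection of circle(C, 36.7) and circle(V, 46.3). With |CV| = 60.6, the foot of the radical line on CV is 23.7 from C and the perpendicular offset is √(36.7² − 23.7²) = 28.0. Taking the left-of-CV solution: A = (28.7, 37.4).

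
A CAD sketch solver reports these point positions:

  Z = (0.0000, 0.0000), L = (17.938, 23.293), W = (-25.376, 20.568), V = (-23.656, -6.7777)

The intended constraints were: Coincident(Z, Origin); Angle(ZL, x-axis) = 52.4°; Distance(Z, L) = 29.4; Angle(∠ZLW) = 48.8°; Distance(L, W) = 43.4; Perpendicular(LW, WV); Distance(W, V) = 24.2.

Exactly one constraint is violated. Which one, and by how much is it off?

Distance(W, V) = 24.2 — off by 3.20.

Z = (0.00, 0.00) ✓; ZL at 52.40° ✓; |ZL| = 29.40 ✓; ∠ZLW = 48.80° ✓; |LW| = 43.40 ✓; ∠(LW, WV) = 90.00° ✓; |WV| = 27.40 ✗.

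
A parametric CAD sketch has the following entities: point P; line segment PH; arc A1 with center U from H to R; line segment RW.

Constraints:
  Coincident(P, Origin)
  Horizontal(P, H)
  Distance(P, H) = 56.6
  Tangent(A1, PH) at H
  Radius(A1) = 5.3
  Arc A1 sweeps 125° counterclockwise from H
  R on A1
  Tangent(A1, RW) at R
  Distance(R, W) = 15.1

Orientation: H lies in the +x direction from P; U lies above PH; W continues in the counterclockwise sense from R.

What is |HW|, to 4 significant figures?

21.15

On A1, H sits at bearing -90° from U; a 125° counterclockwise sweep puts R at bearing 35°, so R = U + 5.3·(cos 35°, sin 35°) = (60.94, 8.340). The tangent condition forces UR to be normal to RW, so RW runs along (−sin 35°, cos 35°); with |RW| = 15.1, W = (52.28, 20.71). Then |HW| = |W − H| = 21.15.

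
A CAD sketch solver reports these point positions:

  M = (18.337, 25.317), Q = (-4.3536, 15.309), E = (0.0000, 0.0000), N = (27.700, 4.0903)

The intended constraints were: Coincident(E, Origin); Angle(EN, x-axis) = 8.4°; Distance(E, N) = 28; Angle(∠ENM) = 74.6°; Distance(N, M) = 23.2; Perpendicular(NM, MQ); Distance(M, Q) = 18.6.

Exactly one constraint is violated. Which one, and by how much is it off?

Distance(M, Q) = 18.6 — off by 6.20.

E = (0.00, 0.00) ✓; EN at 8.400° ✓; |EN| = 28.00 ✓; ∠ENM = 74.60° ✓; |NM| = 23.20 ✓; ∠(NM, MQ) = 90.00° ✓; |MQ| = 24.80 ✗.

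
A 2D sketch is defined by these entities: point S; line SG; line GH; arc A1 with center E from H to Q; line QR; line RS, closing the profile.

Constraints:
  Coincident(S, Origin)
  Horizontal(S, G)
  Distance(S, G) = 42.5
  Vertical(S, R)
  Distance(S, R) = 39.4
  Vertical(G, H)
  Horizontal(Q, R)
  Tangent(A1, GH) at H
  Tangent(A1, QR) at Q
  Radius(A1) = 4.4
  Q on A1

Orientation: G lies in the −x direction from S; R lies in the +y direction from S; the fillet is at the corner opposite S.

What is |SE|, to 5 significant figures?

51.736

SR is vertical with |SR| = 39.4 and R on the +y side, so R = (0.0000, 39.400). The virtual corner opposite S is at (-42.500, 39.400). A1 meets GH tangentially, so EH is at right angles to GH and A1 meets QR tangentially, so EQ is at right angles to QR, with radius 4.4, so the center E sits 4.4 in from both sides at E = (-38.100, 35.000). Then |SE| = |E − S| = 51.736.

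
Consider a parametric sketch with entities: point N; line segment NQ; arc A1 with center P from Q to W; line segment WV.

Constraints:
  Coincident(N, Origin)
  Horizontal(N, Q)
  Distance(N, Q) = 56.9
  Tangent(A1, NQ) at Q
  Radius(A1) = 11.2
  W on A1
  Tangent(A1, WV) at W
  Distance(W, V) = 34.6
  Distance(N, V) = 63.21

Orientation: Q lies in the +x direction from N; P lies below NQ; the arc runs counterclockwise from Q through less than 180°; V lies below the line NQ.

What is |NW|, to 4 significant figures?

46.94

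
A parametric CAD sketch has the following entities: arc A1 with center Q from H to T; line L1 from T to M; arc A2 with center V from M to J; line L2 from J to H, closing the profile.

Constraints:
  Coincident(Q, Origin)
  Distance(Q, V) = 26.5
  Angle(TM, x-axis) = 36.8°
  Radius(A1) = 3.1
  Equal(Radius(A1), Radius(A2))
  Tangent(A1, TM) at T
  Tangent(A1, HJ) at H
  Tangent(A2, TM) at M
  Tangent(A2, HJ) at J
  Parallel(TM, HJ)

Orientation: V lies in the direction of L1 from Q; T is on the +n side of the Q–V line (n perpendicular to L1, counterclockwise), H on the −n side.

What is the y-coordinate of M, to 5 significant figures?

18.356

The slot axis is L1's direction at 36.8°, so u = (cos 36.8°, sin 36.8°) = (0.80073, 0.59902) and n = (−sin 36.8°, cos 36.8°) = (-0.59902, 0.80073). Q is at the origin and V lies 26.5 along u from Q, so V = 26.5·u = (21.219, 15.874). Tangency of A1 to both parallel lines with radius 3.1 puts T and H at Q ± 3.1·n: T = (-1.8570, 2.4823), H = (1.8570, -2.4823). Equal radii place M and J the same way about V: M = V + 3.1·n = (19.362, 18.356), J = V − 3.1·n = (23.076, 13.392). So M.y = 18.356.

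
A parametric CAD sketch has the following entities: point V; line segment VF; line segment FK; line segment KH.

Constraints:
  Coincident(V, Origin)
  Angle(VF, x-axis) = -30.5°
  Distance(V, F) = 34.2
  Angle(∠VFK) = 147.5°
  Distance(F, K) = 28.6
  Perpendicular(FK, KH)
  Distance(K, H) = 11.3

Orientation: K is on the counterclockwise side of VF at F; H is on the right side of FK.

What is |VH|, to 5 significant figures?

64.656

V is at the origin; VF runs at -30.5° with length 34.2, so F = 34.2·(cos -30.5°, sin -30.5°) = (29.468, -17.358). ∠VFK = 147.5°, so FK runs at -30.5° + (180° − 147.5°) = 2.0000° from the x-axis; with |FK| = 28.6, K = F + 28.6·(cos 2.0000°, sin 2.0000°) = (58.050, -16.360). FK ⟂ KH; with |KH| = 11.3 on the right of FK, H = K + 11.3·(0.034899, -0.99939) = (58.445, -27.653). Then |VH| = |H − V| = 64.656.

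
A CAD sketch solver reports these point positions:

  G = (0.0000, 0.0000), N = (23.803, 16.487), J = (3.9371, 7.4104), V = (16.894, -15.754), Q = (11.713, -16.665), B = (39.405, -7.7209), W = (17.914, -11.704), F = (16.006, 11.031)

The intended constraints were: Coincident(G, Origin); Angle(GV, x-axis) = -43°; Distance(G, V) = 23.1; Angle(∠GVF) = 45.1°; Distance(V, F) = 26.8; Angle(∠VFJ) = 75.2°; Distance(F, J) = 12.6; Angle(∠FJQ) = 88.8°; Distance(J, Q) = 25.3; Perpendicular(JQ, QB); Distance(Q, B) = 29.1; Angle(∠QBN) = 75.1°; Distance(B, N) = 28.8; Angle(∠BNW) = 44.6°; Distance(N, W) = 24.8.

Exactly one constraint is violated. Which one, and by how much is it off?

Distance(N, W) = 24.8 — off by 4.00.

G = (0.00, 0.00) ✓; GV at -43.00° ✓; |GV| = 23.10 ✓; ∠GVF = 45.10° ✓; |VF| = 26.80 ✓; ∠VFJ = 75.20° ✓; |FJ| = 12.60 ✓; ∠FJQ = 88.80° ✓; |JQ| = 25.30 ✓; ∠(JQ, QB) = 90.00° ✓; |QB| = 29.10 ✓; ∠QBN = 75.10° ✓; |BN| = 28.80 ✓; ∠BNW = 44.60° ✓; |NW| = 28.80 ✗.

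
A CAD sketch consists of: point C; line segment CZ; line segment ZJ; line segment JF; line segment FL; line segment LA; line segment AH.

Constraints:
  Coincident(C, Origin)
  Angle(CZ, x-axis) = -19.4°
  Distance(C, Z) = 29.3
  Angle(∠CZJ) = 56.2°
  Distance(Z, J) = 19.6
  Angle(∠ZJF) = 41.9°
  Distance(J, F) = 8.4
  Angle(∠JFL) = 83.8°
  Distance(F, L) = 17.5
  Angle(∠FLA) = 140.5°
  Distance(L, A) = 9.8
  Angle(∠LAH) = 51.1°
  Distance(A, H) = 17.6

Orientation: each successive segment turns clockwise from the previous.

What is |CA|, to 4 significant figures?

44.52

C is at the origin; CZ runs at -19.4° with length 29.3, so Z = (27.64, -9.732). ∠CZJ = 56.2° gives ZJ at -143.2° from the x-axis; with |ZJ| = 19.6, J = (11.94, -21.47). ∠ZJF = 41.9° gives JF at 78.70° from the x-axis; with |JF| = 8.4, F = (13.59, -13.24). ∠JFL = 83.8° gives FL at -17.50° from the x-axis; with |FL| = 17.5, L = (30.28, -18.50). ∠FLA = 140.5° gives LA at -57.00° from the x-axis; with |LA| = 9.8, A = (35.62, -26.72). Then |CA| = |A − C| = 44.52.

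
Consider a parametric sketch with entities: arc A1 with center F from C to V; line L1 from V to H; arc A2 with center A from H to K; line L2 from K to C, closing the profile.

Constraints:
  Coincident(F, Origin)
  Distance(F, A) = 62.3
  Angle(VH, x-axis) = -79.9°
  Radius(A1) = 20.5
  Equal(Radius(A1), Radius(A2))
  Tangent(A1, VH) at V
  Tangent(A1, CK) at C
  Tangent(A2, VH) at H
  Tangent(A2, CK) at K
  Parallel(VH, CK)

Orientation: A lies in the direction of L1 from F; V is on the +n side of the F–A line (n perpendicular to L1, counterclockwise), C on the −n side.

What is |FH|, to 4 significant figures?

65.59

The slot axis is L1's direction at -79.9°, so u = (cos -79.9°, sin -79.9°) = (0.1754, -0.9845) and n = (−sin -79.9°, cos -79.9°) = (0.9845, 0.1754). F is at the origin and A lies 62.3 along u from F, so A = 62.3·u = (10.93, -61.33). Tangency of A1 to both parallel lines with radius 20.5 puts V and C at F ± 20.5·n: V = (20.18, 3.595), C = (-20.18, -3.595). Equal radii place H and K the same way about A: H = A + 20.5·n = (31.11, -57.74), K = A − 20.5·n = (-9.257, -64.93). Then |FH| = |H − F| = 65.59.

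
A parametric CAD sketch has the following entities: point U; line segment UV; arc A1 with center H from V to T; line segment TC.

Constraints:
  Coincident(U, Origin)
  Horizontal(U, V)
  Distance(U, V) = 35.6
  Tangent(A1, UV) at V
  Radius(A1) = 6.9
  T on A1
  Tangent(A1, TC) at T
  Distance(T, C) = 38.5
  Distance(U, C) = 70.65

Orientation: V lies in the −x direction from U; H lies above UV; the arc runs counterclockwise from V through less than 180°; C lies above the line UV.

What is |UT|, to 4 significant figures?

33.28

Checks: U = (0.00, 0.00) ✓; ∠(HV, VU) = 90.00° ✓; |HT| = 6.900 ✓; ∠(HT, TC) = 90.00° ✓; |TC| = 38.50 ✓; |UC| = 70.65 ✓.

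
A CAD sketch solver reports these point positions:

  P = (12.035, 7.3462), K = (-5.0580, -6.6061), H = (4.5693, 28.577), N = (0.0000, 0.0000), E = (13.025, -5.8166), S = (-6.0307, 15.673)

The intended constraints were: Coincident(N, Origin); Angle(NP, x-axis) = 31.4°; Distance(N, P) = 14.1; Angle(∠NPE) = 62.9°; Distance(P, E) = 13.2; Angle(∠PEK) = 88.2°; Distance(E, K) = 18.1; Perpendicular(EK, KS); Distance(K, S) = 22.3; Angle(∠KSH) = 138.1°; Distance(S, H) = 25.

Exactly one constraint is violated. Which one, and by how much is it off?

Distance(S, H) = 25 — off by 8.30.

N = (0.00, 0.00) ✓; NP at 31.40° ✓; |NP| = 14.10 ✓; ∠NPE = 62.90° ✓; |PE| = 13.20 ✓; ∠PEK = 88.20° ✓; |EK| = 18.10 ✓; ∠(EK, KS) = 90.00° ✓; |KS| = 22.30 ✓; ∠KSH = 138.1° ✓; |SH| = 16.70 ✗.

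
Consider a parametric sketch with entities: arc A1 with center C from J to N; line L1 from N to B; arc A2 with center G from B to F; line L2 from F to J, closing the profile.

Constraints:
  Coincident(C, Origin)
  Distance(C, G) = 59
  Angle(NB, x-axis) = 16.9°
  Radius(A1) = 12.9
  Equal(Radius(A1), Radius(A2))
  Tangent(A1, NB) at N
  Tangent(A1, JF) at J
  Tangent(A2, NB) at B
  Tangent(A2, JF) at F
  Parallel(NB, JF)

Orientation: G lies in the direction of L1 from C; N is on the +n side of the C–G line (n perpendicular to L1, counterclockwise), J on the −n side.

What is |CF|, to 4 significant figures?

60.39

Tangency of A1 to both parallel lines with radius 12.9 puts N and J at C ± 12.9·n: N = (-3.750, 12.34), J = (3.750, -12.34). Equal radii place B and F the same way about G: B = G + 12.9·n = (52.70, 29.49), F = G − 12.9·n = (60.20, 4.809). Then |CF| = |F − C| = 60.39.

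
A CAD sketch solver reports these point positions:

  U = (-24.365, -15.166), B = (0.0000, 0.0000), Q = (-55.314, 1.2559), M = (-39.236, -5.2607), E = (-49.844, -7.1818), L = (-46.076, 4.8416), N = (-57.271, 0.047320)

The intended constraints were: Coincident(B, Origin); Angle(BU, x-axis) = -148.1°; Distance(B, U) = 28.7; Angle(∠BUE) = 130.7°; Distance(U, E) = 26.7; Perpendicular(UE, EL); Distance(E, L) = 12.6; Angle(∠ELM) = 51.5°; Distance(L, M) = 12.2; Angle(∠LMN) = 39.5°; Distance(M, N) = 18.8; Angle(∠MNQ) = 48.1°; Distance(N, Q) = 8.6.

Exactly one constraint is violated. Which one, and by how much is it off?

Distance(N, Q) = 8.6 — off by 6.30.

B = (0.00, 0.00) ✓; BU at -148.1° ✓; |BU| = 28.70 ✓; ∠BUE = 130.7° ✓; |UE| = 26.70 ✓; ∠(UE, EL) = 90.00° ✓; |EL| = 12.60 ✓; ∠ELM = 51.50° ✓; |LM| = 12.20 ✓; ∠LMN = 39.50° ✓; |MN| = 18.80 ✓; ∠MNQ = 48.10° ✓; |NQ| = 2.300 ✗.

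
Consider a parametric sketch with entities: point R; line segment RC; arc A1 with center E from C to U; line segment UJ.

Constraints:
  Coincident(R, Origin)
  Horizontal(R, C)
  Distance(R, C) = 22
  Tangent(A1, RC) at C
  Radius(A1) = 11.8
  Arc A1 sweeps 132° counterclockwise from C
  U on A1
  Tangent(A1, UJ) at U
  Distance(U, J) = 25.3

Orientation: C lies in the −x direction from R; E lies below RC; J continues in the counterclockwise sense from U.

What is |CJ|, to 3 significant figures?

39.4

On A1, C sits at bearing 90° from E; a 132° counterclockwise sweep puts U at bearing 222°, so U = E + 11.8·(cos 222°, sin 222°) = (-30.8, -19.7). The tangent condition forces EU to be normal to UJ, so UJ runs along (−sin 222°, cos 222°); with |UJ| = 25.3, J = (-13.8, -38.5). Then |CJ| = |J − C| = 39.4.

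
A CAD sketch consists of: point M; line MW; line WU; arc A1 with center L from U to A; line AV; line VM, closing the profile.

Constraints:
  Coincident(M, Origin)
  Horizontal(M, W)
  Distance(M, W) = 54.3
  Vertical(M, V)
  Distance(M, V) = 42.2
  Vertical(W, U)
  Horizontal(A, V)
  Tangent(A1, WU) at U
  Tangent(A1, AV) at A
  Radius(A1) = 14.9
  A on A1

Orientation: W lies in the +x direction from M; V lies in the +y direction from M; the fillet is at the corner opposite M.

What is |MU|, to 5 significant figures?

60.776

M is at the origin; M and W share the same y with |MW| = 54.3 and W on the +x side, so W = (54.300, 0.0000). MV is vertical with |MV| = 42.2 and V on the +y side, so V = (0.0000, 42.200). The virtual corner opposite M is at (54.300, 42.200). A1 meets WU tangentially, so LU is at right angles to WU and the tangent condition forces LA to be normal to AV, with radius 14.9, so the center L sits 14.9 in from both sides at L = (39.400, 27.300). That places the tangent points at U = (54.300, 27.300) on WU and A = (39.400, 42.200) on AV. Then |MU| = |U − M| = 60.776.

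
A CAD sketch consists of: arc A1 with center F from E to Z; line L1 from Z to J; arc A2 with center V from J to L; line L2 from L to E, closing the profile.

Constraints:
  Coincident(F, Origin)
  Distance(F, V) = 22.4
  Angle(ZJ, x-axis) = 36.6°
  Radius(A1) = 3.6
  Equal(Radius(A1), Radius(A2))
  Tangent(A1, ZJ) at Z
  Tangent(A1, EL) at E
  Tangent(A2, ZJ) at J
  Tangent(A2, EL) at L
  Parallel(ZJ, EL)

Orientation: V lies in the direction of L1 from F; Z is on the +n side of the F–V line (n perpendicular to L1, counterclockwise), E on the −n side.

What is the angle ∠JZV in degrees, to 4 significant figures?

9.130°

The slot axis is L1's direction at 36.6°, so u = (cos 36.6°, sin 36.6°) = (0.8028, 0.5962) and n = (−sin 36.6°, cos 36.6°) = (-0.5962, 0.8028). F is at the origin and V lies 22.4 along u from F, so V = 22.4·u = (17.98, 13.36). Tangency of A1 to both parallel lines with radius 3.6 puts Z and E at F ± 3.6·n: Z = (-2.146, 2.890), E = (2.146, -2.890). Equal radii place J and L the same way about V: J = V + 3.6·n = (15.84, 16.25), L = V − 3.6·n = (20.13, 10.47). Then cos ∠JZV = ZJ·ZV / (|ZJ||ZV|), giving 9.130°.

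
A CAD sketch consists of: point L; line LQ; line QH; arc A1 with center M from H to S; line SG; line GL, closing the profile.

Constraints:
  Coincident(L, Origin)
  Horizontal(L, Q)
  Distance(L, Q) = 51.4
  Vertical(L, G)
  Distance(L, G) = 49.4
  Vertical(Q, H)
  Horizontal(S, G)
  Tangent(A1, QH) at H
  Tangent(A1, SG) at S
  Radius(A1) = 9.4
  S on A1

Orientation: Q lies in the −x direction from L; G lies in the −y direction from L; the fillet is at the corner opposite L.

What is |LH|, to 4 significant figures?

65.13

L is at the origin; LQ is horizontal with |LQ| = 51.4 and Q on the −x side, so Q = (-51.40, 0.000). LG is vertical with |LG| = 49.4 and G on the −y side, so G = (0.000, -49.40). The virtual corner opposite L is at (-51.40, -49.40). A1 meets QH tangentially, so MH is at right angles to QH and tangency of A1 to SG means the radius MS is perpendicular to SG, with radius 9.4, so the center M sits 9.4 in from both sides at M = (-42.00, -40.00). That places the tangent points at H = (-51.40, -40.00) on QH and S = (-42.00, -49.40) on SG. Then |LH| = |H − L| = 65.13.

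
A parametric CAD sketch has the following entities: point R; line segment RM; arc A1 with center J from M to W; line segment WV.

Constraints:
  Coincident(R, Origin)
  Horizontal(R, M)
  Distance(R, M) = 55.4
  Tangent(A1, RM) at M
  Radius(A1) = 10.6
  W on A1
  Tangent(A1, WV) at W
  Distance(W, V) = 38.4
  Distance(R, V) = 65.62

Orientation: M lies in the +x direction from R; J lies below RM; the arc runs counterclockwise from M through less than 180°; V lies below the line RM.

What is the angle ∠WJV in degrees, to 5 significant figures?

74.568°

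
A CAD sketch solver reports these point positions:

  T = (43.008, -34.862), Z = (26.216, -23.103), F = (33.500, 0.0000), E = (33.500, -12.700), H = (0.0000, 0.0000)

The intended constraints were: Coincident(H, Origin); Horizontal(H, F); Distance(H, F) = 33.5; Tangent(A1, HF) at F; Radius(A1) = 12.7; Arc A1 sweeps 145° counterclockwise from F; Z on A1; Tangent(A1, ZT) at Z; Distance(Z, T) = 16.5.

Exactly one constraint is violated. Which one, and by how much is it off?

Distance(Z, T) = 16.5 — off by 4.00.

H = (0.00, 0.00) ✓; H.y = 0.00, F.y = 0.00 ✓; |HF| = 33.50 ✓; ∠(EF, FH) = 90.00° ✓; |EF| = 12.70 ✓; bearing(E→Z) − bearing(E→F) = 145.0° ✓; |EZ| = 12.70 ✓; ∠(EZ, ZT) = 90.00° ✓; |ZT| = 20.50 ✗.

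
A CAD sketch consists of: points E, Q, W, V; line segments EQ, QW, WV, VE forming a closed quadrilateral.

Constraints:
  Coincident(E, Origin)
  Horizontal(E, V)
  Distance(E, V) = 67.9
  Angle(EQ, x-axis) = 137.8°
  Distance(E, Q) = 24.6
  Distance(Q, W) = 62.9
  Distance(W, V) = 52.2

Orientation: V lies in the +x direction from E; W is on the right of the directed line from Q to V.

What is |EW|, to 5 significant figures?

38.435

E is at the origin; EV is horizontal with |EV| = 67.9 and V in +x, so V = (67.9, 0). EQ runs at 137.8° with |EQ| = 24.6, so Q = (-18.224, 16.524). W is determined by |QW| = 62.9 and |WV| = 52.2 together: it lies at the intersection of circle(Q, 62.9) and circle(V, 52.2). With |QV| = 87.695, the foot of the radical line on QV is 50.869 from Q and the perpendicular offset is √(62.9² − 50.869²) = 36.996. Taking the right-of-QV solution: W = (24.763, -29.395).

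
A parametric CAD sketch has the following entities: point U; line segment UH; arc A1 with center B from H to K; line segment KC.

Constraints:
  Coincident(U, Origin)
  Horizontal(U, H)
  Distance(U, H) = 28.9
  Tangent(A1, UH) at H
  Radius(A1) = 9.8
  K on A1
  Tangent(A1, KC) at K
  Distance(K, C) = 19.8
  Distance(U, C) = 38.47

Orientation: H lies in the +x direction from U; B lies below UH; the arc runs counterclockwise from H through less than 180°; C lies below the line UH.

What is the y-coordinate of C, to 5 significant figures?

-31.020

Checks: U = (0.00, 0.00) ✓; |BK| = 9.800 ✓; ∠(BK, KC) = 90.00° ✓; |KC| = 19.80 ✓; |UC| = 38.47 ✓.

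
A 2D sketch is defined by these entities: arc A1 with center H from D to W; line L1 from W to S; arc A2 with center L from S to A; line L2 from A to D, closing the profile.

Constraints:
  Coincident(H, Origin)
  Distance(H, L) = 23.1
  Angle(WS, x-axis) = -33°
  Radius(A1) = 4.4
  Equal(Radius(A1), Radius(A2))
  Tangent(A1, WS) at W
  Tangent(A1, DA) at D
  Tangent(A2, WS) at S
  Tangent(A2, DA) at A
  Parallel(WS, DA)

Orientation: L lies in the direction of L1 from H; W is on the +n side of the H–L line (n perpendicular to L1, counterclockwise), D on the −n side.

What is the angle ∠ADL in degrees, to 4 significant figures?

10.78°

The slot axis is L1's direction at -33.0°, so u = (cos -33.0°, sin -33.0°) = (0.8387, -0.5446) and n = (−sin -33.0°, cos -33.0°) = (0.5446, 0.8387). H is at the origin and L lies 23.1 along u from H, so L = 23.1·u = (19.37, -12.58). Tangency of A1 to both parallel lines with radius 4.4 puts W and D at H ± 4.4·n: W = (2.396, 3.690), D = (-2.396, -3.690). Equal radii place S and A the same way about L: S = L + 4.4·n = (21.77, -8.891), A = L − 4.4·n = (16.98, -16.27). Then cos ∠ADL = DA·DL / (|DA||DL|), giving 10.78°.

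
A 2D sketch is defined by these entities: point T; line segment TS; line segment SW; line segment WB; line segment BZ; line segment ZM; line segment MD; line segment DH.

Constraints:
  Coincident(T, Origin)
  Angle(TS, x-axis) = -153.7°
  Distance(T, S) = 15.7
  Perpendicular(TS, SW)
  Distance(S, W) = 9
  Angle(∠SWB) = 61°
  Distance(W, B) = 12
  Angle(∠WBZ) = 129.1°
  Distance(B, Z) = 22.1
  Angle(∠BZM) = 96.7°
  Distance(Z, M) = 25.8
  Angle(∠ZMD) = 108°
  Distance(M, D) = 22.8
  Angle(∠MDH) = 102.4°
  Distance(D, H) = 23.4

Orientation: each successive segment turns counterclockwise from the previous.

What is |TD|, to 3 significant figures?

39.7

T is at the origin; TS runs at -153.7° with length 15.7, so S = (-14.1, -6.96). TS is perpendicular to SW, so SW runs at -63.7°; with |SW| = 9.0, W = (-10.1, -15.0). ∠SWB = 61.0° gives WB at 55.3° from the x-axis; with |WB| = 12.0, B = (-3.26, -5.16). ∠WBZ = 129.1° gives BZ at 106° from the x-axis; with |BZ| = 22.1, Z = (-9.42, 16.1). ∠BZM = 96.7° gives ZM at -170° from the x-axis; with |ZM| = 25.8, M = (-34.9, 11.8). ∠ZMD = 108.0° gives MD at -98.5° from the x-axis; with |MD| = 22.8, D = (-38.2, -10.7). Then |TD| = |D − T| = 39.7.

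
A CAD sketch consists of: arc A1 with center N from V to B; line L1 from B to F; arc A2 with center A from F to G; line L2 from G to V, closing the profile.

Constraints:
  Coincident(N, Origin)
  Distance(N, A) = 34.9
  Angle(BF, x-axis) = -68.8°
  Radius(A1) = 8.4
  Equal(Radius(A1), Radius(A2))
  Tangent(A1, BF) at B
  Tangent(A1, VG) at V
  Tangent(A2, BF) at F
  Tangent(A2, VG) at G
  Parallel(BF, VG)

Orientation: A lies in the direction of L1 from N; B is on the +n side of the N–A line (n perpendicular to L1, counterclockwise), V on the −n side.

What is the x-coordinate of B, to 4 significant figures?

7.832

The slot axis is L1's direction at -68.8°, so u = (cos -68.8°, sin -68.8°) = (0.3616, -0.9323) and n = (−sin -68.8°, cos -68.8°) = (0.9323, 0.3616). N is at the origin and A lies 34.9 along u from N, so A = 34.9·u = (12.62, -32.54). Tangency of A1 to both parallel lines with radius 8.4 puts B and V at N ± 8.4·n: B = (7.832, 3.038), V = (-7.832, -3.038). So B.x = 7.832.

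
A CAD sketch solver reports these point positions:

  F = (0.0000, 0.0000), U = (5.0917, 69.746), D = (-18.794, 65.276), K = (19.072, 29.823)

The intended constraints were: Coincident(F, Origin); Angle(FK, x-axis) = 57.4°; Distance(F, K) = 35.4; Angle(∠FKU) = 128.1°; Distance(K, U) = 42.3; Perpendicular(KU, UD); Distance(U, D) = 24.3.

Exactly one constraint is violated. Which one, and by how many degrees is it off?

Perpendicular(KU, UD) — off by 8.70°.

F = (0.00, 0.00) ✓; FK at 57.40° ✓; |FK| = 35.40 ✓; ∠FKU = 128.1° ✓; |KU| = 42.30 ✓; ∠(KU, UD) = 81.30° ✗; |UD| = 24.30 ✓.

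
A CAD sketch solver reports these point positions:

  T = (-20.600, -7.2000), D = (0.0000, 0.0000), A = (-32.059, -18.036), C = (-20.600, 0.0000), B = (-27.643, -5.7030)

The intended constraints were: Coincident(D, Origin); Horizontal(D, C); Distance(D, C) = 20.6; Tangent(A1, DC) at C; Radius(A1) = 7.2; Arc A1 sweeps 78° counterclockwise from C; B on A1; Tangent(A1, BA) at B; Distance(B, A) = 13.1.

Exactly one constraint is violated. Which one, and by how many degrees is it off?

Tangent(A1, BA) at B — off by 7.70°.

D = (0.00, 0.00) ✓; D.y = 0.00, C.y = 0.00 ✓; |DC| = 20.60 ✓; ∠(TC, CD) = 90.00° ✓; |TC| = 7.200 ✓; bearing(T→B) − bearing(T→C) = 78.00° ✓; |TB| = 7.200 ✓; ∠(TB, BA) = 97.70° ✗; |BA| = 13.10 ✓.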